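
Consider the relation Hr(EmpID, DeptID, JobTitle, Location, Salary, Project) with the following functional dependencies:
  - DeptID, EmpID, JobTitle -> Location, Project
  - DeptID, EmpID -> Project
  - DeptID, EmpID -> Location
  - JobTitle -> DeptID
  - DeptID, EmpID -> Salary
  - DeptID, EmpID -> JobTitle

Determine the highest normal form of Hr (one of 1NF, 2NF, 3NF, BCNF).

Candidate keys: {DeptID, EmpID}, {EmpID, JobTitle}. Prime attributes: {DeptID, EmpID, JobTitle}.
JobTitle -> DeptID: {JobTitle}⁺ = {DeptID, JobTitle}, which is not all of the attributes, so the left side is not a superkey — BCNF is violated.
Since {DeptID} ⊆ prime attributes and every other non-superkey FD also has a prime right side, the schema is in 3NF.

3NF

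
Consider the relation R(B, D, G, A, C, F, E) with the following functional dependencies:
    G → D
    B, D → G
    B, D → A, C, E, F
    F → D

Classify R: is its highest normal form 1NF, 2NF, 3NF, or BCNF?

Candidate keys: {B, D}, {B, F}, {B, G}. Prime attributes: {B, D, F, G}.
G → D: {G}⁺ = {D, G}, which is not all of the attributes, so the left side is not a superkey — BCNF is violated.
Since {D} ⊆ prime attributes and every other non-superkey FD also has a prime right side, the schema is in 3NF.

3NF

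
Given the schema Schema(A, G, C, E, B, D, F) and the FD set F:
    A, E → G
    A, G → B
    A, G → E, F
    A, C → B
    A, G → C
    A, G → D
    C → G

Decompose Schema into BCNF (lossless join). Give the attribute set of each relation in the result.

{A, B, C, D, E, F}; {C, G}

Candidate keys of the original relation: {A, C}, {A, E}, {A, G}.
In {A, B, C, D, E, F, G}, {C} is not a superkey ({C}⁺ restricted to this set is {C, G}), so split on C → G into {C, G} and {A, B, C, D, E, F}.
{C, G}: every determinant is a superkey — BCNF.
{A, B, C, D, E, F}: every determinant is a superkey — BCNF.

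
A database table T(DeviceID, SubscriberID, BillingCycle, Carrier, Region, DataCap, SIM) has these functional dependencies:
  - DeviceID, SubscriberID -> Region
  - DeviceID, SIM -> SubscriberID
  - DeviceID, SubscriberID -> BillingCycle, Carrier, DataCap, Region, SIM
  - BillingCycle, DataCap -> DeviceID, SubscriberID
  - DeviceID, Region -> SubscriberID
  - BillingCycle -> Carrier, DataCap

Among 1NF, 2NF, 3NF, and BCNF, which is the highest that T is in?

BCNF

Candidate keys: {BillingCycle}, {DeviceID, Region}, {DeviceID, SIM}, {DeviceID, SubscriberID}. Prime attributes: {BillingCycle, DeviceID, Region, SIM, SubscriberID}.
Each dependency's left side is a superkey — BCNF holds.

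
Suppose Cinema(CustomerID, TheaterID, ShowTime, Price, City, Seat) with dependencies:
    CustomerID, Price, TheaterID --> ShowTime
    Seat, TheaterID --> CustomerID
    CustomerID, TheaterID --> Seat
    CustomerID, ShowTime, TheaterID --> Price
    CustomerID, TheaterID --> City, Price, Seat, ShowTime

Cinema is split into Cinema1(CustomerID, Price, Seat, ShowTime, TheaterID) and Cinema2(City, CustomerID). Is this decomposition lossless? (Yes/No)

The shared attributes are {CustomerID} and {CustomerID}⁺ = {CustomerID}.
Neither Cinema1 nor Cinema2 is contained in that closure, so the decomposition is lossy.

No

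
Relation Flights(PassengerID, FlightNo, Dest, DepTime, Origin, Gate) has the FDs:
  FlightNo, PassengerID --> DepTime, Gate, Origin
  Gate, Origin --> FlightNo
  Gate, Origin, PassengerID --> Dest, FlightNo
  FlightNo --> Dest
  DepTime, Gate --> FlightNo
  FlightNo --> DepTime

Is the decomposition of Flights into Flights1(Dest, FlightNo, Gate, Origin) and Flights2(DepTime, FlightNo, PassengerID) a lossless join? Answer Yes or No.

No

The shared attributes are {FlightNo} and {FlightNo}⁺ = {DepTime, Dest, FlightNo}.
Flights1 ⊄ {DepTime, Dest, FlightNo} and Flights2 ⊄ {DepTime, Dest, FlightNo}, so the split is lossy.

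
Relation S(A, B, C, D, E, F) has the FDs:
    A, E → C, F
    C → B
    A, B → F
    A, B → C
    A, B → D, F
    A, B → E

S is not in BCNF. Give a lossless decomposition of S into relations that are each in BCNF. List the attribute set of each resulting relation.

{A, C, D, E, F}; {B, C}

Candidate keys of the original relation: {A, B}, {A, C}, {A, E}.
Within {A, B, C, D, E, F}: {C}⁺ ∩ {A, B, C, D, E, F} = {B, C}, not the whole set, so C → B violates BCNF; decompose into {B, C} and {A, C, D, E, F}.
{B, C}: every determinant is a superkey — BCNF.
{A, C, D, E, F}: every determinant is a superkey — BCNF.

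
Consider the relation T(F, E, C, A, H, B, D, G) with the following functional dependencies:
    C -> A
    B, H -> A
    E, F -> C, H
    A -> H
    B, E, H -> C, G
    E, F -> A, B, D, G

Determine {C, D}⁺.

{A, C, D, H}

Start with {C, D}.
C -> A applies; add {A} → now {A, C, D}.
A -> H applies; add {H} → now {A, C, D, H}.
No further FD applies.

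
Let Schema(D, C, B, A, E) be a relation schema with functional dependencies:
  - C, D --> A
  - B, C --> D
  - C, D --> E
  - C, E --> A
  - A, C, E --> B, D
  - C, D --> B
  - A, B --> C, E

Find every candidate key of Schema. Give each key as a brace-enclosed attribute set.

{A, B}⁺ = {A, B, C, D, E} — all of the relation — so {A, B} is a candidate key.
{B, C}⁺ = {A, B, C, D, E} — all of the relation — so {B, C} is a candidate key.
{C, D}⁺ = {A, B, C, D, E} — all of the relation — so {C, D} is a candidate key.
{C, E}⁺ = {A, B, C, D, E} — all of the relation — so {C, E} is a candidate key.
No proper subset of any of these is a key, and no other minimal superkey exists.

{A, B}, {B, C}, {C, D}, {C, E}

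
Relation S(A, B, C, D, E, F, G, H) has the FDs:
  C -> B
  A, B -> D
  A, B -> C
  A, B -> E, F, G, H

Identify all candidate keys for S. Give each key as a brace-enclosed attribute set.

Attributes never on any right-hand side: {A} — every candidate key must contain it.
Closure of {A, B} is {A, B, C, D, E, F, G, H}, the whole schema; {A, B} is a candidate key.
Closure of {A, C} is {A, B, C, D, E, F, G, H}, the whole schema; {A, C} is a candidate key.
These are minimal and exhaustive — every other superkey contains one of them.

{A, B}, {A, C}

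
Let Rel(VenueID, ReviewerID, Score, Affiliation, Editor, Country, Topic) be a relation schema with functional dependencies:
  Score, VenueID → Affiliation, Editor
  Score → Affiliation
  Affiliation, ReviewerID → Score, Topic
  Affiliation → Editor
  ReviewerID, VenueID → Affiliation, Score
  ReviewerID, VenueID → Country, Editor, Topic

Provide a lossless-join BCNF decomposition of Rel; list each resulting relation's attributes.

Candidate key of the original relation: {ReviewerID, VenueID}.
{Affiliation, Country, Editor, ReviewerID, Score, Topic, VenueID}: {Score, VenueID} determines {Affiliation, Editor, Score, VenueID} here but is not a superkey — split on Score, VenueID → Affiliation, Editor, giving {Affiliation, Editor, Score, VenueID} and {Country, ReviewerID, Score, Topic, VenueID}.
{Affiliation, Editor, Score, VenueID}: {Score} determines {Affiliation, Editor, Score} here but is not a superkey — split on Score → Affiliation, Editor, giving {Affiliation, Editor, Score} and {Score, VenueID}.
{Affiliation, Editor, Score}: {Affiliation} determines {Affiliation, Editor} here but is not a superkey — split on Affiliation → Editor, giving {Affiliation, Editor} and {Affiliation, Score}.
{Affiliation, Editor} has no BCNF violation.
{Affiliation, Score} has no BCNF violation.
{Score, VenueID} has no BCNF violation.
{Country, ReviewerID, Score, Topic, VenueID}: {ReviewerID, Score} determines {ReviewerID, Score, Topic} here but is not a superkey — split on ReviewerID, Score → Topic, giving {ReviewerID, Score, Topic} and {Country, ReviewerID, Score, VenueID}.
{ReviewerID, Score, Topic} has no BCNF violation.
{Country, ReviewerID, Score, VenueID} has no BCNF violation.

{Affiliation, Editor}; {Affiliation, Score}; {Country, ReviewerID, Score, VenueID}; {ReviewerID, Score, Topic}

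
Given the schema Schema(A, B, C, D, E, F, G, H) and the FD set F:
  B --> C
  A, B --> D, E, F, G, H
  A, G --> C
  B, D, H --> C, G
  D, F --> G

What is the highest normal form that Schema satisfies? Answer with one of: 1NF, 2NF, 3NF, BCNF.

1NF

Candidate key: {A, B}. Prime attributes: {A, B}.
B --> C: {B}⁺ = {B, C}, which is not all of the attributes, so the left side is not a superkey — BCNF is violated.
Because {C} is non-prime and the left side of B --> C is not a superkey, the relation is not in 3NF.
The proper key subset {B} of {A, B} determines non-prime {C}, so the relation is not even in 2NF.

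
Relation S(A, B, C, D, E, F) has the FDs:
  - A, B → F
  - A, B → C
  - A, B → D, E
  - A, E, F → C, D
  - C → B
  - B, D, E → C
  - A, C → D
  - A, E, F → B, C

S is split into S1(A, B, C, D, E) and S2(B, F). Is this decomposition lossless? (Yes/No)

No

S1 ∩ S2 = {B}; its closure under F is {B}.
Neither S1 nor S2 is contained in that closure, so the decomposition is lossy.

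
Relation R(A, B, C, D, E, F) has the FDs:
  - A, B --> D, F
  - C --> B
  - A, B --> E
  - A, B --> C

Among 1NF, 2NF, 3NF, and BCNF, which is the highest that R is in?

3NF

Candidate keys: {A, B}, {A, C}. Prime attributes: {A, B, C}.
For C --> B we have {C}⁺ = {B, C}; {C} is not a superkey, so BCNF fails.
But every attribute on its right side ({B}) is prime, and the same holds for every other non-superkey FD, so 3NF still holds.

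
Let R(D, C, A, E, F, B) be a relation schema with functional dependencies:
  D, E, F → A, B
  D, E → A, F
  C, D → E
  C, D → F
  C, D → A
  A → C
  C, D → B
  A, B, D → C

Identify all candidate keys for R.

{A, D}, {C, D}, {D, E}

No FD produces {D}, so it must be in every candidate key.
{A, D}⁺ = {A, B, C, D, E, F} — all of the relation — so {A, D} is a candidate key.
{C, D}⁺ = {A, B, C, D, E, F} — all of the relation — so {C, D} is a candidate key.
{D, E}⁺ = {A, B, C, D, E, F} — all of the relation — so {D, E} is a candidate key.
These are minimal and exhaustive — every other superkey contains one of them.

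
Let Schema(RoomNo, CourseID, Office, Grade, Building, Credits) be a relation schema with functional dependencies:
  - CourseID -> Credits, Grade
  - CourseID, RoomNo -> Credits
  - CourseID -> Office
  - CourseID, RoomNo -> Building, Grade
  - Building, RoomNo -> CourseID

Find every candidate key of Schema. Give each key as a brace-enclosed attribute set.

Attributes never on any right-hand side: {RoomNo} — every candidate key must contain it.
Closure of {Building, RoomNo} is {Building, CourseID, Credits, Grade, Office, RoomNo}, the whole schema; {Building, RoomNo} is a candidate key.
Closure of {CourseID, RoomNo} is {Building, CourseID, Credits, Grade, Office, RoomNo}, the whole schema; {CourseID, RoomNo} is a candidate key.
No proper subset of any of these is a key, and no other minimal superkey exists.

{Building, RoomNo}, {CourseID, RoomNo}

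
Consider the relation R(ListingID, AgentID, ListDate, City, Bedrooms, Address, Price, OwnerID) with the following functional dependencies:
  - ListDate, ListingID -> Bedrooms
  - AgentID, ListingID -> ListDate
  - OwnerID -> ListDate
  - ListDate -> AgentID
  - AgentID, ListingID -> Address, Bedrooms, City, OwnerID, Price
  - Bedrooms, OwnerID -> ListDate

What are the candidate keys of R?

Attributes never on any right-hand side: {ListingID} — every candidate key must contain it.
{AgentID, ListingID}⁺ = {Address, AgentID, Bedrooms, City, ListDate, ListingID, OwnerID, Price}, which is every attribute, so {AgentID, ListingID} is a candidate key.
{ListDate, ListingID}⁺ = {Address, AgentID, Bedrooms, City, ListDate, ListingID, OwnerID, Price}, which is every attribute, so {ListDate, ListingID} is a candidate key.
{ListingID, OwnerID}⁺ = {Address, AgentID, Bedrooms, City, ListDate, ListingID, OwnerID, Price}, which is every attribute, so {ListingID, OwnerID} is a candidate key.
Any other superkey properly contains one of these, so there are no further candidate keys.

{AgentID, ListingID}, {ListDate, ListingID}, {ListingID, OwnerID}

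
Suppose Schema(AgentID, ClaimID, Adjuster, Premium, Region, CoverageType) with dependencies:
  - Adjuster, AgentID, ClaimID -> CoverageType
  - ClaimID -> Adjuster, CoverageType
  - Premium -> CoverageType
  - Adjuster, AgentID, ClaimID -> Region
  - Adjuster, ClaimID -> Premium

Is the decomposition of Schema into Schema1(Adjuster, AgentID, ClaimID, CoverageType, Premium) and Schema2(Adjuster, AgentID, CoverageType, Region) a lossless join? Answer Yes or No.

No

Common attributes: {Adjuster, AgentID, CoverageType}; their closure is {Adjuster, AgentID, CoverageType}.
Schema1 ⊄ {Adjuster, AgentID, CoverageType} and Schema2 ⊄ {Adjuster, AgentID, CoverageType}, so the split is lossy.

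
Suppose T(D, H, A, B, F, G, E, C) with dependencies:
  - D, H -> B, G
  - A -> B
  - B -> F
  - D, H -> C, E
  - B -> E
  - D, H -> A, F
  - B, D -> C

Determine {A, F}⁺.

{A, B, E, F}

Start with {A, F}.
A -> B applies; add {B} → now {A, B, F}.
B -> E applies; add {E} → now {A, B, E, F}.
No further FD applies.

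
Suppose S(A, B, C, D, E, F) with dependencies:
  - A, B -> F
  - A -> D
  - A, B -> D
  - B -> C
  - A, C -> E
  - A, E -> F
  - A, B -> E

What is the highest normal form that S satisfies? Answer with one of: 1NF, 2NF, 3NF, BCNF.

Candidate key: {A, B}. Prime attributes: {A, B}.
A -> D breaks BCNF: {A}⁺ = {A, D}, so {A} is not a superkey.
A -> D has non-prime {D} on the right and a non-superkey on the left, so 3NF fails.
Since {A} ⊂ {A, B} and {A}⁺ ⊇ {D} with {D} non-prime, there is a partial dependency; 2NF fails.

1NF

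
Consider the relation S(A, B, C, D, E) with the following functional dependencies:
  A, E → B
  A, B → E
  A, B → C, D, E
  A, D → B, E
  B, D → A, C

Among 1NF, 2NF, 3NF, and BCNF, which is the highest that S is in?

Candidate keys: {A, B}, {A, D}, {A, E}, {B, D}. Prime attributes: {A, B, D, E}.
Every FD has a superkey on the left, so the relation is in BCNF.

BCNF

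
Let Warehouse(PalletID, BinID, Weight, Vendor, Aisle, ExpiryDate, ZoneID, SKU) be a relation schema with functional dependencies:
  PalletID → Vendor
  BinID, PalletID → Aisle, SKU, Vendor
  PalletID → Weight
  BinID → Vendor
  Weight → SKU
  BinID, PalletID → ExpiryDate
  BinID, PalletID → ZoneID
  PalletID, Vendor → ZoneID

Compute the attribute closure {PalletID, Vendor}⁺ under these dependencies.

{PalletID, SKU, Vendor, Weight, ZoneID}

Start with {PalletID, Vendor}.
PalletID → Weight applies; add {Weight} → now {PalletID, Vendor, Weight}.
Weight → SKU applies; add {SKU} → now {PalletID, SKU, Vendor, Weight}.
PalletID, Vendor → ZoneID applies; add {ZoneID} → now {PalletID, SKU, Vendor, Weight, ZoneID}.
No further FD applies.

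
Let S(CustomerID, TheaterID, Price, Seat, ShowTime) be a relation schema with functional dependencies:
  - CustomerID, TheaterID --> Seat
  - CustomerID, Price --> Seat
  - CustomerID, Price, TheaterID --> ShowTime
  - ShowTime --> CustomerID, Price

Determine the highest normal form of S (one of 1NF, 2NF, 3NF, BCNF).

1NF

Candidate keys: {CustomerID, Price, TheaterID}, {ShowTime, TheaterID}. Prime attributes: {CustomerID, Price, ShowTime, TheaterID}.
For CustomerID, TheaterID --> Seat we have {CustomerID, TheaterID}⁺ = {CustomerID, Seat, TheaterID}; {CustomerID, TheaterID} is not a superkey, so BCNF fails.
Because {Seat} is non-prime and the left side of CustomerID, TheaterID --> Seat is not a superkey, the relation is not in 3NF.
Since {ShowTime} ⊂ {ShowTime, TheaterID} and {ShowTime}⁺ ⊇ {Seat} with {Seat} non-prime, there is a partial dependency; 2NF fails.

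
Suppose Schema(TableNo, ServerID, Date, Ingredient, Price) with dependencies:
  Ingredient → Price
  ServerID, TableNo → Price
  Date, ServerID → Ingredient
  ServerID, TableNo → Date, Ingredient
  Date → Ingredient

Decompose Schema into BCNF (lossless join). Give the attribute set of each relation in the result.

{Date, Ingredient}; {Date, ServerID, TableNo}; {Ingredient, Price}

Candidate key of the original relation: {ServerID, TableNo}.
{Date, Ingredient, Price, ServerID, TableNo}: {Ingredient} determines {Ingredient, Price} here but is not a superkey — split on Ingredient → Price, giving {Ingredient, Price} and {Date, Ingredient, ServerID, TableNo}.
{Ingredient, Price} has no BCNF violation.
{Date, Ingredient, ServerID, TableNo}: {Date, ServerID} determines {Date, Ingredient, ServerID} here but is not a superkey — split on Date, ServerID → Ingredient, giving {Date, Ingredient, ServerID} and {Date, ServerID, TableNo}.
{Date, Ingredient, ServerID}: {Date} determines {Date, Ingredient} here but is not a superkey — split on Date → Ingredient, giving {Date, Ingredient} and {Date, ServerID}.
{Date, Ingredient} has no BCNF violation.
{Date, ServerID} has no BCNF violation.
{Date, ServerID, TableNo} has no BCNF violation.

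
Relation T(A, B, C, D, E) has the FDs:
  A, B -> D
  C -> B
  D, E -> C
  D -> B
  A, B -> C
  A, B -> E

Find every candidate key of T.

{A, B}, {A, C}, {A, D}

{A} never appears on the right of any FD, so every key must include it.
{A, B}⁺ = {A, B, C, D, E}, which is every attribute, so {A, B} is a candidate key.
{A, C}⁺ = {A, B, C, D, E}, which is every attribute, so {A, C} is a candidate key.
{A, D}⁺ = {A, B, C, D, E}, which is every attribute, so {A, D} is a candidate key.
Any other superkey properly contains one of these, so there are no further candidate keys.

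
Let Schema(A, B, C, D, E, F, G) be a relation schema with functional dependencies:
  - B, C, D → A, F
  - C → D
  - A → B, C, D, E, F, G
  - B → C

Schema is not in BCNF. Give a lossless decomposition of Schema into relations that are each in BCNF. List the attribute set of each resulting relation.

{A, B, C, E, F, G}; {C, D}

Candidate keys of the original relation: {A}, {B}.
{A, B, C, D, E, F, G}: {C} determines {C, D} here but is not a superkey — split on C → D, giving {C, D} and {A, B, C, E, F, G}.
{C, D} has no BCNF violation.
{A, B, C, E, F, G} has no BCNF violation.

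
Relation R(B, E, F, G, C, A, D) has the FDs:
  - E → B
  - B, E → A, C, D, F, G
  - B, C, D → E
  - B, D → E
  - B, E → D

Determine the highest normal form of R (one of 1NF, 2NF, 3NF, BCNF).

BCNF

Candidate keys: {B, D}, {E}. Prime attributes: {B, D, E}.
Every FD has a superkey on the left, so the relation is in BCNF.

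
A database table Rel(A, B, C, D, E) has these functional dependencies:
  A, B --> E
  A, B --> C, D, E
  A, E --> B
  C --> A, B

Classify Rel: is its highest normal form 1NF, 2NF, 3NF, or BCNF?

BCNF

Candidate keys: {A, B}, {A, E}, {C}. Prime attributes: {A, B, C, E}.
Every FD has a superkey on the left, so the relation is in BCNF.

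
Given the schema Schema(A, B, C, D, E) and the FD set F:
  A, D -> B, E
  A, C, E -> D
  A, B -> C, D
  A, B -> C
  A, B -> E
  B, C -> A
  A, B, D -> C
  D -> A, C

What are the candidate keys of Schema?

{A, B}, {A, C, E}, {B, C}, {D}

{D}⁺ = {A, B, C, D, E}, which is every attribute, so {D} is a candidate key.
{A, B}⁺ = {A, B, C, D, E}, which is every attribute, so {A, B} is a candidate key.
{B, C}⁺ = {A, B, C, D, E}, which is every attribute, so {B, C} is a candidate key.
{A, C, E}⁺ = {A, B, C, D, E}, which is every attribute, so {A, C, E} is a candidate key.
These are minimal and exhaustive — every other superkey contains one of them.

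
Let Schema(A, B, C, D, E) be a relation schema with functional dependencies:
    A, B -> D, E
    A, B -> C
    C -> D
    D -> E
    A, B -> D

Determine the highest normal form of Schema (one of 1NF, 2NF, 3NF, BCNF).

Candidate key: {A, B}. Prime attributes: {A, B}.
C -> D: {C}⁺ = {C, D, E}, which is not all of the attributes, so the left side is not a superkey — BCNF is violated.
C -> D determines the non-prime attribute {D} from a non-superkey — 3NF is violated.
Checking every proper subset of each key, none determines a non-prime attribute — 2NF is satisfied.

2NF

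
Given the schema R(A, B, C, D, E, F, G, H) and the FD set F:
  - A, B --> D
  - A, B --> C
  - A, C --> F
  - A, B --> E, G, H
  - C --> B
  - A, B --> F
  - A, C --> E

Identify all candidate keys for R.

{A, B}, {A, C}

Attributes never on any right-hand side: {A} — every candidate key must contain it.
{A, B}⁺ = {A, B, C, D, E, F, G, H}, which is every attribute, so {A, B} is a candidate key.
{A, C}⁺ = {A, B, C, D, E, F, G, H}, which is every attribute, so {A, C} is a candidate key.
These are minimal and exhaustive — every other superkey contains one of them.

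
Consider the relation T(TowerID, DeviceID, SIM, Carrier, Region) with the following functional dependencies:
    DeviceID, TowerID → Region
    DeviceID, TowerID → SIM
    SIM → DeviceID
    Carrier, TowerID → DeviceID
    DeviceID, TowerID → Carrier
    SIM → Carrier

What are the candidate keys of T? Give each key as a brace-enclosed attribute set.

{Carrier, TowerID}, {DeviceID, TowerID}, {SIM, TowerID}

No FD produces {TowerID}, so it must be in every candidate key.
{Carrier, TowerID} is a candidate key since {Carrier, TowerID}⁺ = {Carrier, DeviceID, Region, SIM, TowerID} covers every attribute.
{DeviceID, TowerID} is a candidate key since {DeviceID, TowerID}⁺ = {Carrier, DeviceID, Region, SIM, TowerID} covers every attribute.
{SIM, TowerID} is a candidate key since {SIM, TowerID}⁺ = {Carrier, DeviceID, Region, SIM, TowerID} covers every attribute.
These are minimal and exhaustive — every other superkey contains one of them.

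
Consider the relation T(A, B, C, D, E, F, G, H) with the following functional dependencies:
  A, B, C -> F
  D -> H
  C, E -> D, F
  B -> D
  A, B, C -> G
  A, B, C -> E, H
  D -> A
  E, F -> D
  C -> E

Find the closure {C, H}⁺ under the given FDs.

{A, C, D, E, F, H}

Start with {C, H}.
C -> E applies; add {E} → now {C, E, H}.
C, E -> D, F applies; add {D, F} → now {C, D, E, F, H}.
D -> A applies; add {A} → now {A, C, D, E, F, H}.
No further FD applies.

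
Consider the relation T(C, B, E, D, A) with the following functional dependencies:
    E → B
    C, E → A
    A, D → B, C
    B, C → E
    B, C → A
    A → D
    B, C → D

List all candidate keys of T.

{A}⁺ = {A, B, C, D, E} — all of the relation — so {A} is a candidate key.
{B, C}⁺ = {A, B, C, D, E} — all of the relation — so {B, C} is a candidate key.
{C, E}⁺ = {A, B, C, D, E} — all of the relation — so {C, E} is a candidate key.
No proper subset of any of these is a key, and no other minimal superkey exists.

{A}, {B, C}, {C, E}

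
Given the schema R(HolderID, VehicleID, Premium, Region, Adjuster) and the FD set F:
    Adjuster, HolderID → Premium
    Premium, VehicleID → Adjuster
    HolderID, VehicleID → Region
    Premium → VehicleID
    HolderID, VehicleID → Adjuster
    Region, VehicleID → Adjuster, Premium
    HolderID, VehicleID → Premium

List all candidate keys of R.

{HolderID} never appears on the right of any FD, so every key must include it.
{Adjuster, HolderID} is a candidate key since {Adjuster, HolderID}⁺ = {Adjuster, HolderID, Premium, Region, VehicleID} covers every attribute.
{HolderID, Premium} is a candidate key since {HolderID, Premium}⁺ = {Adjuster, HolderID, Premium, Region, VehicleID} covers every attribute.
{HolderID, VehicleID} is a candidate key since {HolderID, VehicleID}⁺ = {Adjuster, HolderID, Premium, Region, VehicleID} covers every attribute.
These are minimal and exhaustive — every other superkey contains one of them.

{Adjuster, HolderID}, {HolderID, Premium}, {HolderID, VehicleID}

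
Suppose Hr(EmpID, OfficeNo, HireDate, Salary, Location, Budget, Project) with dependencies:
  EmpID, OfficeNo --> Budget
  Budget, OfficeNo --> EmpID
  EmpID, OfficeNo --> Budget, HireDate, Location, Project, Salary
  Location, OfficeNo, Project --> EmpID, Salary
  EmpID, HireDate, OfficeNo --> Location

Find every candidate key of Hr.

No FD produces {OfficeNo}, so it must be in every candidate key.
{Budget, OfficeNo}⁺ = {Budget, EmpID, HireDate, Location, OfficeNo, Project, Salary}, which is every attribute, so {Budget, OfficeNo} is a candidate key.
{EmpID, OfficeNo}⁺ = {Budget, EmpID, HireDate, Location, OfficeNo, Project, Salary}, which is every attribute, so {EmpID, OfficeNo} is a candidate key.
{Location, OfficeNo, Project}⁺ = {Budget, EmpID, HireDate, Location, OfficeNo, Project, Salary}, which is every attribute, so {Location, OfficeNo, Project} is a candidate key.
Any other superkey properly contains one of these, so there are no further candidate keys.

{Budget, OfficeNo}, {EmpID, OfficeNo}, {Location, OfficeNo, Project}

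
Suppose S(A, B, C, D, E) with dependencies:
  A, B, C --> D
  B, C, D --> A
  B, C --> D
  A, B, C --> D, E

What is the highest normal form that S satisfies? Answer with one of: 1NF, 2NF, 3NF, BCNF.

Candidate key: {B, C}. Prime attributes: {B, C}.
Each dependency's left side is a superkey — BCNF holds.

BCNF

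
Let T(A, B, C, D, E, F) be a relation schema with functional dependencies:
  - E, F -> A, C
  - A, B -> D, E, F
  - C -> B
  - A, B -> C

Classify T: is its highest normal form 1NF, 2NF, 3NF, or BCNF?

3NF

Candidate keys: {A, B}, {A, C}, {E, F}. Prime attributes: {A, B, C, E, F}.
C -> B breaks BCNF: {C}⁺ = {B, C}, so {C} is not a superkey.
Since {B} ⊆ prime attributes and every other non-superkey FD also has a prime right side, the schema is in 3NF.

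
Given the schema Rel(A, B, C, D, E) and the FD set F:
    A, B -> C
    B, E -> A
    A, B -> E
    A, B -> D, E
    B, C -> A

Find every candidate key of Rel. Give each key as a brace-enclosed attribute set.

No FD produces {B}, so it must be in every candidate key.
{A, B}⁺ = {A, B, C, D, E} — all of the relation — so {A, B} is a candidate key.
{B, C}⁺ = {A, B, C, D, E} — all of the relation — so {B, C} is a candidate key.
{B, E}⁺ = {A, B, C, D, E} — all of the relation — so {B, E} is a candidate key.
These are minimal and exhaustive — every other superkey contains one of them.

{A, B}, {B, C}, {B, E}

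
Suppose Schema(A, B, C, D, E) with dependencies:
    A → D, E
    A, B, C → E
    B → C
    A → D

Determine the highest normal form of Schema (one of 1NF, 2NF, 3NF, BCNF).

1NF

Candidate key: {A, B}. Prime attributes: {A, B}.
A → D, E: {A}⁺ = {A, D, E}, which is not all of the attributes, so the left side is not a superkey — BCNF is violated.
Because {D, E} are non-prime and the left side of A → D, E is not a superkey, the relation is not in 3NF.
The proper key subset {A} of {A, B} determines non-prime {D, E}, so the relation is not even in 2NF.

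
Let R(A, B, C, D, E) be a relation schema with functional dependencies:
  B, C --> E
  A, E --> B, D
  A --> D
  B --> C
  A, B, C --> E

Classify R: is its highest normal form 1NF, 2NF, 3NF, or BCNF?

Candidate keys: {A, B}, {A, E}. Prime attributes: {A, B, E}.
B, C --> E breaks BCNF: {B, C}⁺ = {B, C, E}, so {B, C} is not a superkey.
A --> D determines the non-prime attribute {D} from a non-superkey — 3NF is violated.
Since {A} ⊂ {A, B} and {A}⁺ ⊇ {D} with {D} non-prime, there is a partial dependency; 2NF fails.

1NF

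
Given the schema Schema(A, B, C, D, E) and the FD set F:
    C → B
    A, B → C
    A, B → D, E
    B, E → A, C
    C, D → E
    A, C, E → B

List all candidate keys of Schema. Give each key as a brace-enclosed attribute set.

{A, B}⁺ = {A, B, C, D, E} — all of the relation — so {A, B} is a candidate key.
{A, C}⁺ = {A, B, C, D, E} — all of the relation — so {A, C} is a candidate key.
{B, E}⁺ = {A, B, C, D, E} — all of the relation — so {B, E} is a candidate key.
{C, D}⁺ = {A, B, C, D, E} — all of the relation — so {C, D} is a candidate key.
{C, E}⁺ = {A, B, C, D, E} — all of the relation — so {C, E} is a candidate key.
These are minimal and exhaustive — every other superkey contains one of them.

{A, B}, {A, C}, {B, E}, {C, D}, {C, E}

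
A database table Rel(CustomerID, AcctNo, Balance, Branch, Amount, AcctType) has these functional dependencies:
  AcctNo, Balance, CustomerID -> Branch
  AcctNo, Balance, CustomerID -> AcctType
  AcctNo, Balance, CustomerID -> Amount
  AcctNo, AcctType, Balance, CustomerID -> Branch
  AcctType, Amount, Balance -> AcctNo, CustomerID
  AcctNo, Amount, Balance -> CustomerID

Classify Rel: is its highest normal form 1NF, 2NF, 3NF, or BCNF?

Candidate keys: {AcctNo, Amount, Balance}, {AcctNo, Balance, CustomerID}, {AcctType, Amount, Balance}. Prime attributes: {AcctNo, AcctType, Amount, Balance, CustomerID}.
The left-hand side of every FD is a superkey, so BCNF is satisfied.

BCNF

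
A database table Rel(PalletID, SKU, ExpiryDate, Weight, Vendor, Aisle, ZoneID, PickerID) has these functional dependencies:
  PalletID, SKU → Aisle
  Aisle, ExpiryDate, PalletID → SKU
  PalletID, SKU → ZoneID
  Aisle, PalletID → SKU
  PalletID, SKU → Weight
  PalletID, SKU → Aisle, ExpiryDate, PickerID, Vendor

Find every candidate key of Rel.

{PalletID} never appears on the right of any FD, so every key must include it.
Closure of {Aisle, PalletID} is {Aisle, ExpiryDate, PalletID, PickerID, SKU, Vendor, Weight, ZoneID}, the whole schema; {Aisle, PalletID} is a candidate key.
Closure of {PalletID, SKU} is {Aisle, ExpiryDate, PalletID, PickerID, SKU, Vendor, Weight, ZoneID}, the whole schema; {PalletID, SKU} is a candidate key.
No proper subset of any of these is a key, and no other minimal superkey exists.

{Aisle, PalletID}, {PalletID, SKU}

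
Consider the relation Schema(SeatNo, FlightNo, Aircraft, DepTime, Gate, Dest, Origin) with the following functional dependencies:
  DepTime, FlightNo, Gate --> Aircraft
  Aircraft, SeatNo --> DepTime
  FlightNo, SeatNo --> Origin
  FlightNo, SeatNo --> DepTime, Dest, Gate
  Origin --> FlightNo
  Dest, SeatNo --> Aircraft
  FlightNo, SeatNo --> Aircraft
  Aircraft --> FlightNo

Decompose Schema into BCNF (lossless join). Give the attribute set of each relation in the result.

Candidate keys of the original relation: {Aircraft, SeatNo}, {Dest, SeatNo}, {FlightNo, SeatNo}, {Origin, SeatNo}.
Within {Aircraft, DepTime, Dest, FlightNo, Gate, Origin, SeatNo}: {DepTime, FlightNo, Gate}⁺ ∩ {Aircraft, DepTime, Dest, FlightNo, Gate, Origin, SeatNo} = {Aircraft, DepTime, FlightNo, Gate}, not the whole set, so DepTime, FlightNo, Gate --> Aircraft violates BCNF; decompose into {Aircraft, DepTime, FlightNo, Gate} and {DepTime, Dest, FlightNo, Gate, Origin, SeatNo}.
Within {Aircraft, DepTime, FlightNo, Gate}: {Aircraft}⁺ ∩ {Aircraft, DepTime, FlightNo, Gate} = {Aircraft, FlightNo}, not the whole set, so Aircraft --> FlightNo violates BCNF; decompose into {Aircraft, FlightNo} and {Aircraft, DepTime, Gate}.
{Aircraft, FlightNo} is in BCNF.
{Aircraft, DepTime, Gate} is in BCNF.
Within {DepTime, Dest, FlightNo, Gate, Origin, SeatNo}: {Origin}⁺ ∩ {DepTime, Dest, FlightNo, Gate, Origin, SeatNo} = {FlightNo, Origin}, not the whole set, so Origin --> FlightNo violates BCNF; decompose into {FlightNo, Origin} and {DepTime, Dest, Gate, Origin, SeatNo}.
{FlightNo, Origin} is in BCNF.
{DepTime, Dest, Gate, Origin, SeatNo} is in BCNF.

{Aircraft, DepTime, Gate}; {Aircraft, FlightNo}; {DepTime, Dest, Gate, Origin, SeatNo}; {FlightNo, Origin}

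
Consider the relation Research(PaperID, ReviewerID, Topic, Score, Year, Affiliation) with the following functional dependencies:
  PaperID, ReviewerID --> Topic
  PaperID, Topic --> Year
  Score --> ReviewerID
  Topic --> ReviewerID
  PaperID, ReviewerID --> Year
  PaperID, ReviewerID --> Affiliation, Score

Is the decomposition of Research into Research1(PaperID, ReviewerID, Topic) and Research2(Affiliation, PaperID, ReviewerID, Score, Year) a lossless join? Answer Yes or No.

Yes

The shared attributes are {PaperID, ReviewerID} and {PaperID, ReviewerID}⁺ = {Affiliation, PaperID, ReviewerID, Score, Topic, Year}.
Since Research1 ⊆ {Affiliation, PaperID, ReviewerID, Score, Topic, Year}, the intersection is a superkey of Research1; the decomposition is lossless.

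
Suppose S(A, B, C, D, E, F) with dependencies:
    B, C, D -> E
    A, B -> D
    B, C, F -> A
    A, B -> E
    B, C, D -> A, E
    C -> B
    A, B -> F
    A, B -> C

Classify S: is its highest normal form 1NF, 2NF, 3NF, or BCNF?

Candidate keys: {A, B}, {A, C}, {C, D}, {C, F}. Prime attributes: {A, B, C, D, F}.
C -> B: {C}⁺ = {B, C}, which is not all of the attributes, so the left side is not a superkey — BCNF is violated.
Its right-hand attributes {B} are all prime, as are those of every other non-superkey FD — the relation is in 3NF.

3NF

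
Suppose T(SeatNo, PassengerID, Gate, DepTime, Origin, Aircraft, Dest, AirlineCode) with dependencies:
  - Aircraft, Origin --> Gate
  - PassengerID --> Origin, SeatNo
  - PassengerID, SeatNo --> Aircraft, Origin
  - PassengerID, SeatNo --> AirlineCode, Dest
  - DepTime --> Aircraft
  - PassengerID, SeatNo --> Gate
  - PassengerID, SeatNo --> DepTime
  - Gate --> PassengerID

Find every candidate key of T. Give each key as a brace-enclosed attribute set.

{Aircraft, Origin}, {DepTime, Origin}, {Gate}, {PassengerID}

Closure of {Gate} is {Aircraft, AirlineCode, DepTime, Dest, Gate, Origin, PassengerID, SeatNo}, the whole schema; {Gate} is a candidate key.
Closure of {PassengerID} is {Aircraft, AirlineCode, DepTime, Dest, Gate, Origin, PassengerID, SeatNo}, the whole schema; {PassengerID} is a candidate key.
Closure of {Aircraft, Origin} is {Aircraft, AirlineCode, DepTime, Dest, Gate, Origin, PassengerID, SeatNo}, the whole schema; {Aircraft, Origin} is a candidate key.
Closure of {DepTime, Origin} is {Aircraft, AirlineCode, DepTime, Dest, Gate, Origin, PassengerID, SeatNo}, the whole schema; {DepTime, Origin} is a candidate key.
No proper subset of any of these is a key, and no other minimal superkey exists.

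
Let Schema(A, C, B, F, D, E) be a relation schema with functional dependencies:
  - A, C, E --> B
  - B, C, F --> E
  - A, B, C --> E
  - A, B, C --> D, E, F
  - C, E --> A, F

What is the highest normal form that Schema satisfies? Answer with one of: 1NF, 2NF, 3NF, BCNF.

BCNF

Candidate keys: {A, B, C}, {B, C, F}, {C, E}. Prime attributes: {A, B, C, E, F}.
Every FD has a superkey on the left, so the relation is in BCNF.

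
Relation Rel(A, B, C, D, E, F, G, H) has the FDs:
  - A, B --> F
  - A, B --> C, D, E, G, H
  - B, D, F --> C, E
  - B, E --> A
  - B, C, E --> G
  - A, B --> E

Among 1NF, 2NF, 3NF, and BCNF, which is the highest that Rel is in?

Candidate keys: {A, B}, {B, D, F}, {B, E}. Prime attributes: {A, B, D, E, F}.
Each dependency's left side is a superkey — BCNF holds.

BCNF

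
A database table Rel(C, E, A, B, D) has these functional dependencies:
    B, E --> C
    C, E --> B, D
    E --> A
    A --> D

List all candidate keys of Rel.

Attributes never on any right-hand side: {E} — every candidate key must contain it.
Closure of {B, E} is {A, B, C, D, E}, the whole schema; {B, E} is a candidate key.
Closure of {C, E} is {A, B, C, D, E}, the whole schema; {C, E} is a candidate key.
Any other superkey properly contains one of these, so there are no further candidate keys.

{B, E}, {C, E}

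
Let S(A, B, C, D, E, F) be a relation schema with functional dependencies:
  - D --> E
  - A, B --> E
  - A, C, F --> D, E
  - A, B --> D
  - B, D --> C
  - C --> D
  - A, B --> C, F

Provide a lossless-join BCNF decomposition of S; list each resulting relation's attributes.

{A, B, C, F}; {C, D}; {D, E}

Candidate key of the original relation: {A, B}.
In {A, B, C, D, E, F}, {D} is not a superkey ({D}⁺ restricted to this set is {D, E}), so split on D --> E into {D, E} and {A, B, C, D, F}.
{D, E} has no BCNF violation.
In {A, B, C, D, F}, {A, C, F} is not a superkey ({A, C, F}⁺ restricted to this set is {A, C, D, F}), so split on A, C, F --> D into {A, C, D, F} and {A, B, C, F}.
In {A, C, D, F}, {C} is not a superkey ({C}⁺ restricted to this set is {C, D}), so split on C --> D into {C, D} and {A, C, F}.
{C, D} has no BCNF violation.
{A, C, F} has no BCNF violation.
{A, B, C, F} has no BCNF violation.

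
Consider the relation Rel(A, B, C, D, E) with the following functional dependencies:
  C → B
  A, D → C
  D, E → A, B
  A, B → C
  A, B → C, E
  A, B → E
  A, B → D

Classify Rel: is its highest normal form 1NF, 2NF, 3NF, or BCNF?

3NF

Candidate keys: {A, B}, {A, C}, {A, D}, {D, E}. Prime attributes: {A, B, C, D, E}.
For C → B we have {C}⁺ = {B, C}; {C} is not a superkey, so BCNF fails.
Its right-hand attributes {B} are all prime, as are those of every other non-superkey FD — the relation is in 3NF.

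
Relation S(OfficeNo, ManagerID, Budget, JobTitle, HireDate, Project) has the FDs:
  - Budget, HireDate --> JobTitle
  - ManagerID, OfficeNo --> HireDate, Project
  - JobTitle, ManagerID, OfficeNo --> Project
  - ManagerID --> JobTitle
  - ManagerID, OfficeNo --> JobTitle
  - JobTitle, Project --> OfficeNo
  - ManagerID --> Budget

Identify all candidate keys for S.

{ManagerID, OfficeNo}, {ManagerID, Project}

Attributes never on any right-hand side: {ManagerID} — every candidate key must contain it.
{ManagerID, OfficeNo} is a candidate key since {ManagerID, OfficeNo}⁺ = {Budget, HireDate, JobTitle, ManagerID, OfficeNo, Project} covers every attribute.
{ManagerID, Project} is a candidate key since {ManagerID, Project}⁺ = {Budget, HireDate, JobTitle, ManagerID, OfficeNo, Project} covers every attribute.
Any other superkey properly contains one of these, so there are no further candidate keys.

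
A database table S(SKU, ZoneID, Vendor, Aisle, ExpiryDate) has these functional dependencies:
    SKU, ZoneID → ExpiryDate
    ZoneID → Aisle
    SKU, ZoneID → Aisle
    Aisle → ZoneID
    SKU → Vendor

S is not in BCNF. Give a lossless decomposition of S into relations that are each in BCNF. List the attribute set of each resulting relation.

Candidate keys of the original relation: {Aisle, SKU}, {SKU, ZoneID}.
Within {Aisle, ExpiryDate, SKU, Vendor, ZoneID}: {ZoneID}⁺ ∩ {Aisle, ExpiryDate, SKU, Vendor, ZoneID} = {Aisle, ZoneID}, not the whole set, so ZoneID → Aisle violates BCNF; decompose into {Aisle, ZoneID} and {ExpiryDate, SKU, Vendor, ZoneID}.
{Aisle, ZoneID} has no BCNF violation.
Within {ExpiryDate, SKU, Vendor, ZoneID}: {SKU}⁺ ∩ {ExpiryDate, SKU, Vendor, ZoneID} = {SKU, Vendor}, not the whole set, so SKU → Vendor violates BCNF; decompose into {SKU, Vendor} and {ExpiryDate, SKU, ZoneID}.
{SKU, Vendor} has no BCNF violation.
{ExpiryDate, SKU, ZoneID} has no BCNF violation.

{Aisle, ZoneID}; {ExpiryDate, SKU, ZoneID}; {SKU, Vendor}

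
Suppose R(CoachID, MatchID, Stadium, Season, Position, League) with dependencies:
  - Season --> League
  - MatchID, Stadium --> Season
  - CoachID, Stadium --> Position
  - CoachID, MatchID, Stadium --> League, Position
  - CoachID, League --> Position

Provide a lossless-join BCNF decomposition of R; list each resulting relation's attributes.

Candidate key of the original relation: {CoachID, MatchID, Stadium}.
{CoachID, League, MatchID, Position, Season, Stadium}: {Season} determines {League, Season} here but is not a superkey — split on Season --> League, giving {League, Season} and {CoachID, MatchID, Position, Season, Stadium}.
{League, Season}: every determinant is a superkey — BCNF.
{CoachID, MatchID, Position, Season, Stadium}: {MatchID, Stadium} determines {MatchID, Season, Stadium} here but is not a superkey — split on MatchID, Stadium --> Season, giving {MatchID, Season, Stadium} and {CoachID, MatchID, Position, Stadium}.
{MatchID, Season, Stadium}: every determinant is a superkey — BCNF.
{CoachID, MatchID, Position, Stadium}: {CoachID, Stadium} determines {CoachID, Position, Stadium} here but is not a superkey — split on CoachID, Stadium --> Position, giving {CoachID, Position, Stadium} and {CoachID, MatchID, Stadium}.
{CoachID, Position, Stadium}: every determinant is a superkey — BCNF.
{CoachID, MatchID, Stadium}: every determinant is a superkey — BCNF.

{CoachID, MatchID, Stadium}; {CoachID, Position, Stadium}; {League, Season}; {MatchID, Season, Stadium}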